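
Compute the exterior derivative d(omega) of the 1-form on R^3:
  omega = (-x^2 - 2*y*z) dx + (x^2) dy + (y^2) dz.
d(omega) = (2*x + 2*z) dx ∧ dy + (2*y) dx ∧ dz + (2*y) dy ∧ dz

For a 1-form omega = sum_i f_i dx_i, the exterior derivative is
  d(omega) = sum_{i < j} (∂f_j/∂x_i - ∂f_i/∂x_j) dx_i ∧ dx_j.
  coefficient of dx ∧ dy: ∂f_2/∂x - ∂f_1/∂y = ∂(x^2)/∂x - ∂(-x^2 - 2*y*z)/∂y = 2*x + 2*z
  coefficient of dx ∧ dz: ∂f_3/∂x - ∂f_1/∂z = ∂(y^2)/∂x - ∂(-x^2 - 2*y*z)/∂z = 2*y
  coefficient of dy ∧ dz: ∂f_3/∂y - ∂f_2/∂z = ∂(y^2)/∂y - ∂(x^2)/∂z = 2*y
Assembling: d(omega) = (2*x + 2*z) dx ∧ dy + (2*y) dx ∧ dz + (2*y) dy ∧ dz.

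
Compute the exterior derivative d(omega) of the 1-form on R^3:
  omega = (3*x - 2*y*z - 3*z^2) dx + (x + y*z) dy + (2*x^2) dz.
d(omega) = (2*z + 1) dx ∧ dy + (4*x + 2*y + 6*z) dx ∧ dz + (-y) dy ∧ dz

For a 1-form omega = sum_i f_i dx_i, the exterior derivative is
  d(omega) = sum_{i < j} (∂f_j/∂x_i - ∂f_i/∂x_j) dx_i ∧ dx_j.
  coefficient of dx ∧ dy: ∂f_2/∂x - ∂f_1/∂y = ∂(x + y*z)/∂x - ∂(3*x - 2*y*z - 3*z^2)/∂y = 2*z + 1
  coefficient of dx ∧ dz: ∂f_3/∂x - ∂f_1/∂z = ∂(2*x^2)/∂x - ∂(3*x - 2*y*z - 3*z^2)/∂z = 4*x + 2*y + 6*z
  coefficient of dy ∧ dz: ∂f_3/∂y - ∂f_2/∂z = ∂(2*x^2)/∂y - ∂(x + y*z)/∂z = -y
Assembling: d(omega) = (2*z + 1) dx ∧ dy + (4*x + 2*y + 6*z) dx ∧ dz + (-y) dy ∧ dz.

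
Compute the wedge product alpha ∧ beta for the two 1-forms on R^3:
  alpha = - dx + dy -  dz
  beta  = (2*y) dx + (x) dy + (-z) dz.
alpha ∧ beta = (-x - 2*y) dx ∧ dy + (2*y + z) dx ∧ dz + (x - z) dy ∧ dz

Distribute the wedge, using dx_i ∧ dx_j = -dx_j ∧ dx_i and dx_i ∧ dx_i = 0. For each pair (i, j) with i < j, the coefficient of dx_i ∧ dx_j in alpha ∧ beta is (alpha_i * beta_j - alpha_j * beta_i). Collecting: alpha ∧ beta = (-x - 2*y) dx ∧ dy + (2*y + z) dx ∧ dz + (x - z) dy ∧ dz.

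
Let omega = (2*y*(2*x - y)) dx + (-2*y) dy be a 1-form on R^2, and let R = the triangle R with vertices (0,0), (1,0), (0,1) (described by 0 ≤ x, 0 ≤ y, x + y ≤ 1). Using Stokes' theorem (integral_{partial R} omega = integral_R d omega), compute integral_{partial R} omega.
integral_(partial R) omega = 0

Stokes: integral_partial_R omega = integral_R d omega with d omega = (∂Q/∂x - ∂P/∂y) dx ∧ dy.
  ∂Q/∂x = 0
  ∂P/∂y = 4*x - 4*y
  integrand = ∂Q/∂x - ∂P/∂y = -4*x + 4*y.
Integrating over R: integral_0^1 integral_0^{1-x} (-4*x + 4*y) dy dx = 0.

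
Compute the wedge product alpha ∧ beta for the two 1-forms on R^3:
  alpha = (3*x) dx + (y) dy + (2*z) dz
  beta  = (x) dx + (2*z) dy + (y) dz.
alpha ∧ beta = (x*(-y + 6*z)) dx ∧ dy + (x*(3*y - 2*z)) dx ∧ dz + (y^2 - 4*z^2) dy ∧ dz

Distribute the wedge, using dx_i ∧ dx_j = -dx_j ∧ dx_i and dx_i ∧ dx_i = 0. For each pair (i, j) with i < j, the coefficient of dx_i ∧ dx_j in alpha ∧ beta is (alpha_i * beta_j - alpha_j * beta_i). Collecting: alpha ∧ beta = (x*(-y + 6*z)) dx ∧ dy + (x*(3*y - 2*z)) dx ∧ dz + (y^2 - 4*z^2) dy ∧ dz.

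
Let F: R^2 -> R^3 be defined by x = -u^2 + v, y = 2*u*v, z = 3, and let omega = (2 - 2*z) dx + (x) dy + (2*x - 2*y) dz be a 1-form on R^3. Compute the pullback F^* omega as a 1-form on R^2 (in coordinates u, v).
F^* omega = (-2*u^2*v + 8*u + 2*v^2) du + (-2*u^3 + 2*u*v - 4) dv

Using F^*(f dg) = (f ∘ F) d(g ∘ F), substitute each coordinate x_i by F_i(u, v) in f_i, and replace dx_i by d F_i = (∂F_i/∂u) du + (∂F_i/∂v) dv.
  For the x component: f_1(F) = -4; d F_1 = (-2*u) du + (1) dv
  For the y component: f_2(F) = -u^2 + v; d F_2 = (2*v) du + (2*u) dv
  For the z component: f_3(F) = -2*u^2 - 4*u*v + 2*v; d F_3 = (0) du + (0) dv
Combining and collecting du, dv coefficients:
  coeff of du: -2*u^2*v + 8*u + 2*v^2
  coeff of dv: -2*u^3 + 2*u*v - 4
F^* omega = (-2*u^2*v + 8*u + 2*v^2) du + (-2*u^3 + 2*u*v - 4) dv.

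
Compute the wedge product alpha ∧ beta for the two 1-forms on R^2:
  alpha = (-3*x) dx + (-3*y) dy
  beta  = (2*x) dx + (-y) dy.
alpha ∧ beta = (9*x*y) dx ∧ dy

Distribute the wedge, using dx_i ∧ dx_j = -dx_j ∧ dx_i and dx_i ∧ dx_i = 0. For each pair (i, j) with i < j, the coefficient of dx_i ∧ dx_j in alpha ∧ beta is (alpha_i * beta_j - alpha_j * beta_i). Collecting: alpha ∧ beta = (9*x*y) dx ∧ dy.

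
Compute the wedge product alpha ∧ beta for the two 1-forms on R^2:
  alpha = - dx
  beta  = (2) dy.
alpha ∧ beta = (-2) dx ∧ dy

Distribute the wedge, using dx_i ∧ dx_j = -dx_j ∧ dx_i and dx_i ∧ dx_i = 0. For each pair (i, j) with i < j, the coefficient of dx_i ∧ dx_j in alpha ∧ beta is (alpha_i * beta_j - alpha_j * beta_i). Collecting: alpha ∧ beta = (-2) dx ∧ dy.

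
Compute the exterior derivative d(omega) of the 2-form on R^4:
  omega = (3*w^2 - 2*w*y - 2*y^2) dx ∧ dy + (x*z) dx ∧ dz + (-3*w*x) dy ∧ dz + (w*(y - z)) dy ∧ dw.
d(omega) = (6*w - 2*y) dx ∧ dy ∧ dw + (-3*w) dx ∧ dy ∧ dz + (w - 3*x) dy ∧ dz ∧ dw

For a 2-form omega = sum_{i<j} g_{ij} dx_i ∧ dx_j, the exterior derivative is
  d(omega) = sum_{i<j} d(g_{ij}) ∧ dx_i ∧ dx_j = sum_{i<j, k} (∂g_{ij}/∂x_k) dx_k ∧ dx_i ∧ dx_j.
Expand each term, using dx_k ∧ dx_i ∧ dx_j = sgn(permutation) dx_{(a)} ∧ dx_{(b)} ∧ dx_{(c)} with (a < b < c) sorted:
  d(3*w^2 - 2*w*y - 2*y^2) includes (∂/∂w)(3*w^2 - 2*w*y - 2*y^2) dw = (6*w - 2*y) dw, which multiplied by dx ∧ dy gives (6*w - 2*y) dx ∧ dy ∧ dw
  d(-3*w*x) includes (∂/∂x)(-3*w*x) dx = (-3*w) dx, which multiplied by dy ∧ dz gives (-3*w) dx ∧ dy ∧ dz
  d(-3*w*x) includes (∂/∂w)(-3*w*x) dw = (-3*x) dw, which multiplied by dy ∧ dz gives (-3*x) dy ∧ dz ∧ dw
  d(w*(y - z)) includes (∂/∂z)(w*(y - z)) dz = (-w) dz, which multiplied by dy ∧ dw gives (w) dy ∧ dz ∧ dw
Collecting like 3-forms: d(omega) = (6*w - 2*y) dx ∧ dy ∧ dw + (-3*w) dx ∧ dy ∧ dz + (w - 3*x) dy ∧ dz ∧ dw.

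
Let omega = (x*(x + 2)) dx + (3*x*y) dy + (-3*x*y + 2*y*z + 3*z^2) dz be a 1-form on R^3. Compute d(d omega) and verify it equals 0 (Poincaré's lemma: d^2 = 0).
d(d omega) = 0

Step 1: d omega = sum_{i<j} (∂f_j/∂x_i - ∂f_i/∂x_j) dx_i ∧ dx_j:
  coeff of dx ∧ dy: 3*y
  coeff of dx ∧ dz: -3*y
  coeff of dy ∧ dz: -3*x + 2*z
Step 2: Apply d again to each 2-form coefficient. The only possible 3-form in R^3 is dx ∧ dy ∧ dz, with coefficient
  ∂(coeff of dy∧dz)/∂x - ∂(coeff of dx∧dz)/∂y + ∂(coeff of dx∧dy)/∂z
  = ∂/∂x (-3*x + 2*z) - ∂/∂y (-3*y) + ∂/∂z (3*y).
Each of these terms simplifies to sums of mixed partials that cancel in pairs. The result is 0 (by equality of mixed partials for smooth functions — Schwarz / Clairaut).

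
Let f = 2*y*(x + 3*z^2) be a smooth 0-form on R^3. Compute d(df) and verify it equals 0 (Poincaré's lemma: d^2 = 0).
d(df) = 0

Step 1: df = sum_i (∂f/∂x_i) dx_i = (2*y) dx + (2*x + 6*z^2) dy + (12*y*z) dz.
Step 2: Apply d again. Using the 1-form formula, the coefficient of dx ∧ dy in d(df) is ∂^2 f/∂x ∂y - ∂^2 f/∂y ∂x = (2) - (2) = 0 (equality of mixed partials for smooth f).
Similarly for dx ∧ dz and dy ∧ dz — all coefficients vanish. So d(df) = 0.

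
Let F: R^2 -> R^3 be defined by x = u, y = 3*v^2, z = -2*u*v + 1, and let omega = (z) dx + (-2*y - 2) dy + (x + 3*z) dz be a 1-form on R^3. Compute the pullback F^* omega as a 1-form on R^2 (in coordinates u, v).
F^* omega = (12*u*v^2 - 4*u*v - 6*v + 1) du + (12*u^2*v - 2*u^2 - 6*u - 36*v^3 - 12*v) dv

Using F^*(f dg) = (f ∘ F) d(g ∘ F), substitute each coordinate x_i by F_i(u, v) in f_i, and replace dx_i by d F_i = (∂F_i/∂u) du + (∂F_i/∂v) dv.
  For the x component: f_1(F) = -2*u*v + 1; d F_1 = (1) du + (0) dv
  For the y component: f_2(F) = -6*v^2 - 2; d F_2 = (0) du + (6*v) dv
  For the z component: f_3(F) = -6*u*v + u + 3; d F_3 = (-2*v) du + (-2*u) dv
Combining and collecting du, dv coefficients:
  coeff of du: 12*u*v^2 - 4*u*v - 6*v + 1
  coeff of dv: 12*u^2*v - 2*u^2 - 6*u - 36*v^3 - 12*v
F^* omega = (12*u*v^2 - 4*u*v - 6*v + 1) du + (12*u^2*v - 2*u^2 - 6*u - 36*v^3 - 12*v) dv.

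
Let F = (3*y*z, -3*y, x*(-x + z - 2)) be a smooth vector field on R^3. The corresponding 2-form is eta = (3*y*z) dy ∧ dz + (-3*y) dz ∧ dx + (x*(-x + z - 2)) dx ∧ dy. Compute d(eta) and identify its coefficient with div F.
d(eta) = (x - 3) dx ∧ dy ∧ dz; div F = x - 3

For a 2-form in R^3 of the form above, applying d gives a 3-form with coefficient ∂P/∂x + ∂Q/∂y + ∂R/∂z:
  ∂P/∂x = 0
  ∂Q/∂y = -3
  ∂R/∂z = x
Sum = x - 3, which is exactly div F.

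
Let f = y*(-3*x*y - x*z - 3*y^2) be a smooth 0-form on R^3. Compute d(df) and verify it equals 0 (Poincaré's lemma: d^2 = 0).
d(df) = 0

Step 1: df = sum_i (∂f/∂x_i) dx_i = (y*(-3*y - z)) dx + (-6*x*y - x*z - 9*y^2) dy + (-x*y) dz.
Step 2: Apply d again. Using the 1-form formula, the coefficient of dx ∧ dy in d(df) is ∂^2 f/∂x ∂y - ∂^2 f/∂y ∂x = (-6*y - z) - (-6*y - z) = 0 (equality of mixed partials for smooth f).
Similarly for dx ∧ dz and dy ∧ dz — all coefficients vanish. So d(df) = 0.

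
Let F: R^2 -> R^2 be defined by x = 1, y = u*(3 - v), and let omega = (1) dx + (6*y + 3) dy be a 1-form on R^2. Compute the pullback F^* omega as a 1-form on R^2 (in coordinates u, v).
F^* omega = (6*u*v^2 - 36*u*v + 54*u - 3*v + 9) du + (3*u*(2*u*v - 6*u - 1)) dv

Using F^*(f dg) = (f ∘ F) d(g ∘ F), substitute each coordinate x_i by F_i(u, v) in f_i, and replace dx_i by d F_i = (∂F_i/∂u) du + (∂F_i/∂v) dv.
  For the x component: f_1(F) = 1; d F_1 = (0) du + (0) dv
  For the y component: f_2(F) = -6*u*v + 18*u + 3; d F_2 = (3 - v) du + (-u) dv
Combining and collecting du, dv coefficients:
  coeff of du: 6*u*v^2 - 36*u*v + 54*u - 3*v + 9
  coeff of dv: 3*u*(2*u*v - 6*u - 1)
F^* omega = (6*u*v^2 - 36*u*v + 54*u - 3*v + 9) du + (3*u*(2*u*v - 6*u - 1)) dv.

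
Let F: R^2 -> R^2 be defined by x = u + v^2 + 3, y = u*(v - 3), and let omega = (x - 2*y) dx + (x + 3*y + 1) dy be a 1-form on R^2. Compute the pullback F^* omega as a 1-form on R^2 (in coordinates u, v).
F^* omega = (3*u*v^2 - 19*u*v + 31*u + v^3 - 2*v^2 + 4*v - 9) du + (3*u^2*v - 8*u^2 - 3*u*v^2 + 14*u*v + 4*u + 2*v^3 + 6*v) dv

Using F^*(f dg) = (f ∘ F) d(g ∘ F), substitute each coordinate x_i by F_i(u, v) in f_i, and replace dx_i by d F_i = (∂F_i/∂u) du + (∂F_i/∂v) dv.
  For the x component: f_1(F) = -2*u*v + 7*u + v^2 + 3; d F_1 = (1) du + (2*v) dv
  For the y component: f_2(F) = 3*u*v - 8*u + v^2 + 4; d F_2 = (v - 3) du + (u) dv
Combining and collecting du, dv coefficients:
  coeff of du: 3*u*v^2 - 19*u*v + 31*u + v^3 - 2*v^2 + 4*v - 9
  coeff of dv: 3*u^2*v - 8*u^2 - 3*u*v^2 + 14*u*v + 4*u + 2*v^3 + 6*v
F^* omega = (3*u*v^2 - 19*u*v + 31*u + v^3 - 2*v^2 + 4*v - 9) du + (3*u^2*v - 8*u^2 - 3*u*v^2 + 14*u*v + 4*u + 2*v^3 + 6*v) dv.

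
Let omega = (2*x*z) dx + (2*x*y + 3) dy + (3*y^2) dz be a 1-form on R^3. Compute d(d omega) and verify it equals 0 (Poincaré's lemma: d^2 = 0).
d(d omega) = 0

Step 1: d omega = sum_{i<j} (∂f_j/∂x_i - ∂f_i/∂x_j) dx_i ∧ dx_j:
  coeff of dx ∧ dy: 2*y
  coeff of dx ∧ dz: -2*x
  coeff of dy ∧ dz: 6*y
Step 2: Apply d again to each 2-form coefficient. The only possible 3-form in R^3 is dx ∧ dy ∧ dz, with coefficient
  ∂(coeff of dy∧dz)/∂x - ∂(coeff of dx∧dz)/∂y + ∂(coeff of dx∧dy)/∂z
  = ∂/∂x (6*y) - ∂/∂y (-2*x) + ∂/∂z (2*y).
Each of these terms simplifies to sums of mixed partials that cancel in pairs. The result is 0 (by equality of mixed partials for smooth functions — Schwarz / Clairaut).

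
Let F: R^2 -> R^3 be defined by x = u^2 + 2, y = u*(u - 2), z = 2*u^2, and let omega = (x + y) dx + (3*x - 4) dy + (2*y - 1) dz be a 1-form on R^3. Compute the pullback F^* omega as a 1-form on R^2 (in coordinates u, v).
F^* omega = (18*u^3 - 26*u^2 + 4*u - 4) du

Using F^*(f dg) = (f ∘ F) d(g ∘ F), substitute each coordinate x_i by F_i(u, v) in f_i, and replace dx_i by d F_i = (∂F_i/∂u) du + (∂F_i/∂v) dv.
  For the x component: f_1(F) = 2*u^2 - 2*u + 2; d F_1 = (2*u) du + (0) dv
  For the y component: f_2(F) = 3*u^2 + 2; d F_2 = (2*u - 2) du + (0) dv
  For the z component: f_3(F) = 2*u^2 - 4*u - 1; d F_3 = (4*u) du + (0) dv
Combining and collecting du, dv coefficients:
  coeff of du: 18*u^3 - 26*u^2 + 4*u - 4
  coeff of dv: 0
F^* omega = (18*u^3 - 26*u^2 + 4*u - 4) du.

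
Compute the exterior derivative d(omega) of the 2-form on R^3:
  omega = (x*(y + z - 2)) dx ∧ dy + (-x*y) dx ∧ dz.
d(omega) = (2*x) dx ∧ dy ∧ dz

For a 2-form omega = sum_{i<j} g_{ij} dx_i ∧ dx_j, the exterior derivative is
  d(omega) = sum_{i<j} d(g_{ij}) ∧ dx_i ∧ dx_j = sum_{i<j, k} (∂g_{ij}/∂x_k) dx_k ∧ dx_i ∧ dx_j.
Expand each term, using dx_k ∧ dx_i ∧ dx_j = sgn(permutation) dx_{(a)} ∧ dx_{(b)} ∧ dx_{(c)} with (a < b < c) sorted:
  d(x*(y + z - 2)) includes (∂/∂z)(x*(y + z - 2)) dz = (x) dz, which multiplied by dx ∧ dy gives (x) dx ∧ dy ∧ dz
  d(-x*y) includes (∂/∂y)(-x*y) dy = (-x) dy, which multiplied by dx ∧ dz gives (x) dx ∧ dy ∧ dz
Collecting like 3-forms: d(omega) = (2*x) dx ∧ dy ∧ dz.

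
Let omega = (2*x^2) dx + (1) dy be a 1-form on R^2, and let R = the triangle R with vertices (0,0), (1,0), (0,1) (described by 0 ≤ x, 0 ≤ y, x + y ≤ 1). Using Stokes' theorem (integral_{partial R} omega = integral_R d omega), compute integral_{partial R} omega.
integral_(partial R) omega = 0

Stokes: integral_partial_R omega = integral_R d omega with d omega = (∂Q/∂x - ∂P/∂y) dx ∧ dy.
  ∂Q/∂x = 0
  ∂P/∂y = 0
  integrand = ∂Q/∂x - ∂P/∂y = 0.
Integrating over R: integral_0^1 integral_0^{1-x} (0) dy dx = 0.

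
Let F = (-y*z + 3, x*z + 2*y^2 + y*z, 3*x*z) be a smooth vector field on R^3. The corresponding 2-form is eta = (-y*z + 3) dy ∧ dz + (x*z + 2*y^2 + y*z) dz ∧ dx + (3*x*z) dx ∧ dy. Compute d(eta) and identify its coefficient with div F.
d(eta) = (3*x + 4*y + z) dx ∧ dy ∧ dz; div F = 3*x + 4*y + z

For a 2-form in R^3 of the form above, applying d gives a 3-form with coefficient ∂P/∂x + ∂Q/∂y + ∂R/∂z:
  ∂P/∂x = 0
  ∂Q/∂y = 4*y + z
  ∂R/∂z = 3*x
Sum = 3*x + 4*y + z, which is exactly div F.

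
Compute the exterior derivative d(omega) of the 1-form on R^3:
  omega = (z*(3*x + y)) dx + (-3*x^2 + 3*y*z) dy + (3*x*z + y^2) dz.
d(omega) = (-6*x - z) dx ∧ dy + (-3*x - y + 3*z) dx ∧ dz + (-y) dy ∧ dz

For a 1-form omega = sum_i f_i dx_i, the exterior derivative is
  d(omega) = sum_{i < j} (∂f_j/∂x_i - ∂f_i/∂x_j) dx_i ∧ dx_j.
  coefficient of dx ∧ dy: ∂f_2/∂x - ∂f_1/∂y = ∂(-3*x^2 + 3*y*z)/∂x - ∂(z*(3*x + y))/∂y = -6*x - z
  coefficient of dx ∧ dz: ∂f_3/∂x - ∂f_1/∂z = ∂(3*x*z + y^2)/∂x - ∂(z*(3*x + y))/∂z = -3*x - y + 3*z
  coefficient of dy ∧ dz: ∂f_3/∂y - ∂f_2/∂z = ∂(3*x*z + y^2)/∂y - ∂(-3*x^2 + 3*y*z)/∂z = -y
Assembling: d(omega) = (-6*x - z) dx ∧ dy + (-3*x - y + 3*z) dx ∧ dz + (-y) dy ∧ dz.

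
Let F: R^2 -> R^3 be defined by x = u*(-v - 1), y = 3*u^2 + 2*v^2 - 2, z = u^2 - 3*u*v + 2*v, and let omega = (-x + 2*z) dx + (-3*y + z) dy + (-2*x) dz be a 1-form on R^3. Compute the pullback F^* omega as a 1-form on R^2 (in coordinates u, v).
F^* omega = (-48*u^3 - 16*u^2*v + 2*u^2 - 37*u*v^2 + 10*u*v + 35*u - 4*v^2 - 4*v) du + (-2*u^3 - 33*u^2*v - 7*u^2 - 12*u*v^2 + 4*u - 24*v^3 + 8*v^2 + 24*v) dv

Using F^*(f dg) = (f ∘ F) d(g ∘ F), substitute each coordinate x_i by F_i(u, v) in f_i, and replace dx_i by d F_i = (∂F_i/∂u) du + (∂F_i/∂v) dv.
  For the x component: f_1(F) = 2*u^2 - 5*u*v + u + 4*v; d F_1 = (-v - 1) du + (-u) dv
  For the y component: f_2(F) = -8*u^2 - 3*u*v - 6*v^2 + 2*v + 6; d F_2 = (6*u) du + (4*v) dv
  For the z component: f_3(F) = 2*u*(v + 1); d F_3 = (2*u - 3*v) du + (2 - 3*u) dv
Combining and collecting du, dv coefficients:
  coeff of du: -48*u^3 - 16*u^2*v + 2*u^2 - 37*u*v^2 + 10*u*v + 35*u - 4*v^2 - 4*v
  coeff of dv: -2*u^3 - 33*u^2*v - 7*u^2 - 12*u*v^2 + 4*u - 24*v^3 + 8*v^2 + 24*v
F^* omega = (-48*u^3 - 16*u^2*v + 2*u^2 - 37*u*v^2 + 10*u*v + 35*u - 4*v^2 - 4*v) du + (-2*u^3 - 33*u^2*v - 7*u^2 - 12*u*v^2 + 4*u - 24*v^3 + 8*v^2 + 24*v) dv.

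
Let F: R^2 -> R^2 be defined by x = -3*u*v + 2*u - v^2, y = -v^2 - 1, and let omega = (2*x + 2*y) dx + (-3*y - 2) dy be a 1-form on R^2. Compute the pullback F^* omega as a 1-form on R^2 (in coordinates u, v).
F^* omega = (18*u*v^2 - 24*u*v + 8*u + 12*v^3 - 8*v^2 + 6*v - 4) du + (18*u^2*v - 12*u^2 + 24*u*v^2 - 8*u*v + 6*u + 2*v^3 + 2*v) dv

Using F^*(f dg) = (f ∘ F) d(g ∘ F), substitute each coordinate x_i by F_i(u, v) in f_i, and replace dx_i by d F_i = (∂F_i/∂u) du + (∂F_i/∂v) dv.
  For the x component: f_1(F) = -6*u*v + 4*u - 4*v^2 - 2; d F_1 = (2 - 3*v) du + (-3*u - 2*v) dv
  For the y component: f_2(F) = 3*v^2 + 1; d F_2 = (0) du + (-2*v) dv
Combining and collecting du, dv coefficients:
  coeff of du: 18*u*v^2 - 24*u*v + 8*u + 12*v^3 - 8*v^2 + 6*v - 4
  coeff of dv: 18*u^2*v - 12*u^2 + 24*u*v^2 - 8*u*v + 6*u + 2*v^3 + 2*v
F^* omega = (18*u*v^2 - 24*u*v + 8*u + 12*v^3 - 8*v^2 + 6*v - 4) du + (18*u^2*v - 12*u^2 + 24*u*v^2 - 8*u*v + 6*u + 2*v^3 + 2*v) dv.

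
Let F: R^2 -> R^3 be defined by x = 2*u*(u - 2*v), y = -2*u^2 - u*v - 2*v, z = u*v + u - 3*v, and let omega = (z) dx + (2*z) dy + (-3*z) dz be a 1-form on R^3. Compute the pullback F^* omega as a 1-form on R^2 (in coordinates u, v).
F^* omega = (-4*u^2*v - 4*u^2 - 9*u*v^2 - 3*u + 27*v^2 + 9*v) du + (-9*u^2*v - 9*u^2 + 32*u*v + 5*u - 15*v) dv

Using F^*(f dg) = (f ∘ F) d(g ∘ F), substitute each coordinate x_i by F_i(u, v) in f_i, and replace dx_i by d F_i = (∂F_i/∂u) du + (∂F_i/∂v) dv.
  For the x component: f_1(F) = u*v + u - 3*v; d F_1 = (4*u - 4*v) du + (-4*u) dv
  For the y component: f_2(F) = 2*u*v + 2*u - 6*v; d F_2 = (-4*u - v) du + (-u - 2) dv
  For the z component: f_3(F) = -3*u*v - 3*u + 9*v; d F_3 = (v + 1) du + (u - 3) dv
Combining and collecting du, dv coefficients:
  coeff of du: -4*u^2*v - 4*u^2 - 9*u*v^2 - 3*u + 27*v^2 + 9*v
  coeff of dv: -9*u^2*v - 9*u^2 + 32*u*v + 5*u - 15*v
F^* omega = (-4*u^2*v - 4*u^2 - 9*u*v^2 - 3*u + 27*v^2 + 9*v) du + (-9*u^2*v - 9*u^2 + 32*u*v + 5*u - 15*v) dv.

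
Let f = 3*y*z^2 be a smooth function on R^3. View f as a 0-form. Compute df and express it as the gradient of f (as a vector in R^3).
df = (0) dx + (3*z^2) dy + (6*y*z) dz; grad f = (0, 3*z^2, 6*y*z)

For a 0-form f, d f = (∂f/∂x) dx + (∂f/∂y) dy + (∂f/∂z) dz. The components of the vector representation are exactly the entries of grad f in Cartesian coordinates:
  ∂f/∂x = 0
  ∂f/∂y = 3*z^2
  ∂f/∂z = 6*y*z.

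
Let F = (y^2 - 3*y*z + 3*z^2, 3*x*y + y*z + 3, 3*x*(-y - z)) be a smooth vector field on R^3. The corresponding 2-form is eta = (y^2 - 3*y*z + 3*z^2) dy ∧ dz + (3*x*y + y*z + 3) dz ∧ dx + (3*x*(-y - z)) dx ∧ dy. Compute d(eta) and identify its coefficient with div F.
d(eta) = (z) dx ∧ dy ∧ dz; div F = z

For a 2-form in R^3 of the form above, applying d gives a 3-form with coefficient ∂P/∂x + ∂Q/∂y + ∂R/∂z:
  ∂P/∂x = 0
  ∂Q/∂y = 3*x + z
  ∂R/∂z = -3*x
Sum = z, which is exactly div F.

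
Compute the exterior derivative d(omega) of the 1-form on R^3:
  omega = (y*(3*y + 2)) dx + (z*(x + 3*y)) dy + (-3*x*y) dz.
d(omega) = (-6*y + z - 2) dx ∧ dy + (-3*y) dx ∧ dz + (-4*x - 3*y) dy ∧ dz

For a 1-form omega = sum_i f_i dx_i, the exterior derivative is
  d(omega) = sum_{i < j} (∂f_j/∂x_i - ∂f_i/∂x_j) dx_i ∧ dx_j.
  coefficient of dx ∧ dy: ∂f_2/∂x - ∂f_1/∂y = ∂(z*(x + 3*y))/∂x - ∂(y*(3*y + 2))/∂y = -6*y + z - 2
  coefficient of dx ∧ dz: ∂f_3/∂x - ∂f_1/∂z = ∂(-3*x*y)/∂x - ∂(y*(3*y + 2))/∂z = -3*y
  coefficient of dy ∧ dz: ∂f_3/∂y - ∂f_2/∂z = ∂(-3*x*y)/∂y - ∂(z*(x + 3*y))/∂z = -4*x - 3*y
Assembling: d(omega) = (-6*y + z - 2) dx ∧ dy + (-3*y) dx ∧ dz + (-4*x - 3*y) dy ∧ dz.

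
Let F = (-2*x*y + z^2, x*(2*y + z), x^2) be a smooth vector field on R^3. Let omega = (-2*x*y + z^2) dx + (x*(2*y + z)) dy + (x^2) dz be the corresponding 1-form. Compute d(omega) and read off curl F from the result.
d(omega) = (-x) dy ∧ dz + (-2*x + 2*z) dz ∧ dx + (2*x + 2*y + z) dx ∧ dy; curl F = (-x, -2*x + 2*z, 2*x + 2*y + z)

d omega = sum_{i<j} (∂f_j/∂x_i - ∂f_i/∂x_j) dx_i ∧ dx_j. Under the identification (dy ∧ dz, dz ∧ dx, dx ∧ dy) ↔ (e_x, e_y, e_z), the coefficients are exactly the components of curl F. Compute:
  ∂R/∂y - ∂Q/∂z = (0) - (x) = -x
  ∂P/∂z - ∂R/∂x = (2*z) - (2*x) = -2*x + 2*z
  ∂Q/∂x - ∂P/∂y = (2*y + z) - (-2*x) = 2*x + 2*y + z.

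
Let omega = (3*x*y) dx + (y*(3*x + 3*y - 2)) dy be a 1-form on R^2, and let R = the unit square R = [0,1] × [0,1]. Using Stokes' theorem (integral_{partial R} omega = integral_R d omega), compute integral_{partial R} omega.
integral_(partial R) omega = 0

Stokes: integral_partial_R omega = integral_R d omega with d omega = (∂Q/∂x - ∂P/∂y) dx ∧ dy.
  ∂Q/∂x = 3*y
  ∂P/∂y = 3*x
  integrand = ∂Q/∂x - ∂P/∂y = -3*x + 3*y.
Integrating over R: integral_0^1 integral_0^1 (-3*x + 3*y) dx dy = 0.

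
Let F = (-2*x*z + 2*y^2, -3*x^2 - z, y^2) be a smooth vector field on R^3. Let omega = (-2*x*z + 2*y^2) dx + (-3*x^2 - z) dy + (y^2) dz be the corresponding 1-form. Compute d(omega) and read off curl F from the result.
d(omega) = (2*y + 1) dy ∧ dz + (-2*x) dz ∧ dx + (-6*x - 4*y) dx ∧ dy; curl F = (2*y + 1, -2*x, -6*x - 4*y)

d omega = sum_{i<j} (∂f_j/∂x_i - ∂f_i/∂x_j) dx_i ∧ dx_j. Under the identification (dy ∧ dz, dz ∧ dx, dx ∧ dy) ↔ (e_x, e_y, e_z), the coefficients are exactly the components of curl F. Compute:
  ∂R/∂y - ∂Q/∂z = (2*y) - (-1) = 2*y + 1
  ∂P/∂z - ∂R/∂x = (-2*x) - (0) = -2*x
  ∂Q/∂x - ∂P/∂y = (-6*x) - (4*y) = -6*x - 4*y.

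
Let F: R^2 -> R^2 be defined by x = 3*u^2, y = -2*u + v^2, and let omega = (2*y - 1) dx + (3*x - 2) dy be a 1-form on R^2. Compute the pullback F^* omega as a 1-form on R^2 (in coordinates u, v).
F^* omega = (-42*u^2 + 12*u*v^2 - 6*u + 4) du + (2*v*(9*u^2 - 2)) dv

Using F^*(f dg) = (f ∘ F) d(g ∘ F), substitute each coordinate x_i by F_i(u, v) in f_i, and replace dx_i by d F_i = (∂F_i/∂u) du + (∂F_i/∂v) dv.
  For the x component: f_1(F) = -4*u + 2*v^2 - 1; d F_1 = (6*u) du + (0) dv
  For the y component: f_2(F) = 9*u^2 - 2; d F_2 = (-2) du + (2*v) dv
Combining and collecting du, dv coefficients:
  coeff of du: -42*u^2 + 12*u*v^2 - 6*u + 4
  coeff of dv: 2*v*(9*u^2 - 2)
F^* omega = (-42*u^2 + 12*u*v^2 - 6*u + 4) du + (2*v*(9*u^2 - 2)) dv.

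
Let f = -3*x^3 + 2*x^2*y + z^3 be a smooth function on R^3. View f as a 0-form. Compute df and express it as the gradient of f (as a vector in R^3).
df = (x*(-9*x + 4*y)) dx + (2*x^2) dy + (3*z^2) dz; grad f = (x*(-9*x + 4*y), 2*x^2, 3*z^2)

For a 0-form f, d f = (∂f/∂x) dx + (∂f/∂y) dy + (∂f/∂z) dz. The components of the vector representation are exactly the entries of grad f in Cartesian coordinates:
  ∂f/∂x = x*(-9*x + 4*y)
  ∂f/∂y = 2*x^2
  ∂f/∂z = 3*z^2.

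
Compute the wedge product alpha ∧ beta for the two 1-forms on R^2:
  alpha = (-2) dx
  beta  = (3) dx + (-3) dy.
alpha ∧ beta = (6) dx ∧ dy

Distribute the wedge, using dx_i ∧ dx_j = -dx_j ∧ dx_i and dx_i ∧ dx_i = 0. For each pair (i, j) with i < j, the coefficient of dx_i ∧ dx_j in alpha ∧ beta is (alpha_i * beta_j - alpha_j * beta_i). Collecting: alpha ∧ beta = (6) dx ∧ dy.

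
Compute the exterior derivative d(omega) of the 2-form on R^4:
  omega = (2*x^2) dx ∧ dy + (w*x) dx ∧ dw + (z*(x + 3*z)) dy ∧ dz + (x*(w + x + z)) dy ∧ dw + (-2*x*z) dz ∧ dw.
d(omega) = (z) dx ∧ dy ∧ dz + (w + 2*x + z) dx ∧ dy ∧ dw + (-x) dy ∧ dz ∧ dw + (-2*z) dx ∧ dz ∧ dw

For a 2-form omega = sum_{i<j} g_{ij} dx_i ∧ dx_j, the exterior derivative is
  d(omega) = sum_{i<j} d(g_{ij}) ∧ dx_i ∧ dx_j = sum_{i<j, k} (∂g_{ij}/∂x_k) dx_k ∧ dx_i ∧ dx_j.
Expand each term, using dx_k ∧ dx_i ∧ dx_j = sgn(permutation) dx_{(a)} ∧ dx_{(b)} ∧ dx_{(c)} with (a < b < c) sorted:
  d(z*(x + 3*z)) includes (∂/∂x)(z*(x + 3*z)) dx = (z) dx, which multiplied by dy ∧ dz gives (z) dx ∧ dy ∧ dz
  d(x*(w + x + z)) includes (∂/∂x)(x*(w + x + z)) dx = (w + 2*x + z) dx, which multiplied by dy ∧ dw gives (w + 2*x + z) dx ∧ dy ∧ dw
  d(x*(w + x + z)) includes (∂/∂z)(x*(w + x + z)) dz = (x) dz, which multiplied by dy ∧ dw gives (-x) dy ∧ dz ∧ dw
  d(-2*x*z) includes (∂/∂x)(-2*x*z) dx = (-2*z) dx, which multiplied by dz ∧ dw gives (-2*z) dx ∧ dz ∧ dw
Collecting like 3-forms: d(omega) = (z) dx ∧ dy ∧ dz + (w + 2*x + z) dx ∧ dy ∧ dw + (-x) dy ∧ dz ∧ dw + (-2*z) dx ∧ dz ∧ dw.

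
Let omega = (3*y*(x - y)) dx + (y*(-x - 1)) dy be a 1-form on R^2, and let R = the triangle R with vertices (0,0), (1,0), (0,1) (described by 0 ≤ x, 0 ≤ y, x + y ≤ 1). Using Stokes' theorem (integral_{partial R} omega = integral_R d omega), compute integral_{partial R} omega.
integral_(partial R) omega = 1/3

Stokes: integral_partial_R omega = integral_R d omega with d omega = (∂Q/∂x - ∂P/∂y) dx ∧ dy.
  ∂Q/∂x = -y
  ∂P/∂y = 3*x - 6*y
  integrand = ∂Q/∂x - ∂P/∂y = -3*x + 5*y.
Integrating over R: integral_0^1 integral_0^{1-x} (-3*x + 5*y) dy dx = 1/3.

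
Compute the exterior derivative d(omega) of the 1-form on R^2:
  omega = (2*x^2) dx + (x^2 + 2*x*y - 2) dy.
d(omega) = (2*x + 2*y) dx ∧ dy

For a 1-form omega = sum_i f_i dx_i, the exterior derivative is
  d(omega) = sum_{i < j} (∂f_j/∂x_i - ∂f_i/∂x_j) dx_i ∧ dx_j.
  coefficient of dx ∧ dy: ∂f_2/∂x - ∂f_1/∂y = ∂(x^2 + 2*x*y - 2)/∂x - ∂(2*x^2)/∂y = 2*x + 2*y
Assembling: d(omega) = (2*x + 2*y) dx ∧ dy.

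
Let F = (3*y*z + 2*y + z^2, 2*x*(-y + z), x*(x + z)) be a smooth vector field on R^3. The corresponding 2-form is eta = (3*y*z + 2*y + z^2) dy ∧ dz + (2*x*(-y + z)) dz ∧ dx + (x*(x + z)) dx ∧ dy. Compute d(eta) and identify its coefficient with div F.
d(eta) = (-x) dx ∧ dy ∧ dz; div F = -x

For a 2-form in R^3 of the form above, applying d gives a 3-form with coefficient ∂P/∂x + ∂Q/∂y + ∂R/∂z:
  ∂P/∂x = 0
  ∂Q/∂y = -2*x
  ∂R/∂z = x
Sum = -x, which is exactly div F.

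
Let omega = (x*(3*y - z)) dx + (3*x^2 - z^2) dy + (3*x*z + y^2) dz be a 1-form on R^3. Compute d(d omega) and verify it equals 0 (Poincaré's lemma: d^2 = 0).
d(d omega) = 0

Step 1: d omega = sum_{i<j} (∂f_j/∂x_i - ∂f_i/∂x_j) dx_i ∧ dx_j:
  coeff of dx ∧ dy: 3*x
  coeff of dx ∧ dz: x + 3*z
  coeff of dy ∧ dz: 2*y + 2*z
Step 2: Apply d again to each 2-form coefficient. The only possible 3-form in R^3 is dx ∧ dy ∧ dz, with coefficient
  ∂(coeff of dy∧dz)/∂x - ∂(coeff of dx∧dz)/∂y + ∂(coeff of dx∧dy)/∂z
  = ∂/∂x (2*y + 2*z) - ∂/∂y (x + 3*z) + ∂/∂z (3*x).
Each of these terms simplifies to sums of mixed partials that cancel in pairs. The result is 0 (by equality of mixed partials for smooth functions — Schwarz / Clairaut).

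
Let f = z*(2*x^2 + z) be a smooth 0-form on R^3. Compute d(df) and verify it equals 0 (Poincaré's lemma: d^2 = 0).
d(df) = 0

Step 1: df = sum_i (∂f/∂x_i) dx_i = (4*x*z) dx + (0) dy + (2*x^2 + 2*z) dz.
Step 2: Apply d again. Using the 1-form formula, the coefficient of dx ∧ dy in d(df) is ∂^2 f/∂x ∂y - ∂^2 f/∂y ∂x = (0) - (0) = 0 (equality of mixed partials for smooth f).
Similarly for dx ∧ dz and dy ∧ dz — all coefficients vanish. So d(df) = 0.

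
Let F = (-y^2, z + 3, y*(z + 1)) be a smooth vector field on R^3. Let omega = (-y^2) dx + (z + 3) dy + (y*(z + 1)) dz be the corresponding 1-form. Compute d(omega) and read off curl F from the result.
d(omega) = (z) dy ∧ dz + (0) dz ∧ dx + (2*y) dx ∧ dy; curl F = (z, 0, 2*y)

d omega = sum_{i<j} (∂f_j/∂x_i - ∂f_i/∂x_j) dx_i ∧ dx_j. Under the identification (dy ∧ dz, dz ∧ dx, dx ∧ dy) ↔ (e_x, e_y, e_z), the coefficients are exactly the components of curl F. Compute:
  ∂R/∂y - ∂Q/∂z = (z + 1) - (1) = z
  ∂P/∂z - ∂R/∂x = (0) - (0) = 0
  ∂Q/∂x - ∂P/∂y = (0) - (-2*y) = 2*y.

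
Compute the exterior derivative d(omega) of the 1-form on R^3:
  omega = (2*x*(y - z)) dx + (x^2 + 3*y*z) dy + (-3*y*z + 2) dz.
d(omega) = (2*x) dx ∧ dz + (-3*y - 3*z) dy ∧ dz

For a 1-form omega = sum_i f_i dx_i, the exterior derivative is
  d(omega) = sum_{i < j} (∂f_j/∂x_i - ∂f_i/∂x_j) dx_i ∧ dx_j.
  coefficient of dx ∧ dz: ∂f_3/∂x - ∂f_1/∂z = ∂(-3*y*z + 2)/∂x - ∂(2*x*(y - z))/∂z = 2*x
  coefficient of dy ∧ dz: ∂f_3/∂y - ∂f_2/∂z = ∂(-3*y*z + 2)/∂y - ∂(x^2 + 3*y*z)/∂z = -3*y - 3*z
Assembling: d(omega) = (2*x) dx ∧ dz + (-3*y - 3*z) dy ∧ dz.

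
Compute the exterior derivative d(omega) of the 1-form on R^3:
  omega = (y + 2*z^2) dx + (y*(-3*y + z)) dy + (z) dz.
d(omega) = (-1) dx ∧ dy + (-4*z) dx ∧ dz + (-y) dy ∧ dz

For a 1-form omega = sum_i f_i dx_i, the exterior derivative is
  d(omega) = sum_{i < j} (∂f_j/∂x_i - ∂f_i/∂x_j) dx_i ∧ dx_j.
  coefficient of dx ∧ dy: ∂f_2/∂x - ∂f_1/∂y = ∂(y*(-3*y + z))/∂x - ∂(y + 2*z^2)/∂y = -1
  coefficient of dx ∧ dz: ∂f_3/∂x - ∂f_1/∂z = ∂(z)/∂x - ∂(y + 2*z^2)/∂z = -4*z
  coefficient of dy ∧ dz: ∂f_3/∂y - ∂f_2/∂z = ∂(z)/∂y - ∂(y*(-3*y + z))/∂z = -y
Assembling: d(omega) = (-1) dx ∧ dy + (-4*z) dx ∧ dz + (-y) dy ∧ dz.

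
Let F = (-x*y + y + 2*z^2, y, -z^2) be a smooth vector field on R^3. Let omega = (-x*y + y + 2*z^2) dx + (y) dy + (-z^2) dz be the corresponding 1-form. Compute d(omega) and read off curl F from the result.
d(omega) = (0) dy ∧ dz + (4*z) dz ∧ dx + (x - 1) dx ∧ dy; curl F = (0, 4*z, x - 1)

d omega = sum_{i<j} (∂f_j/∂x_i - ∂f_i/∂x_j) dx_i ∧ dx_j. Under the identification (dy ∧ dz, dz ∧ dx, dx ∧ dy) ↔ (e_x, e_y, e_z), the coefficients are exactly the components of curl F. Compute:
  ∂R/∂y - ∂Q/∂z = (0) - (0) = 0
  ∂P/∂z - ∂R/∂x = (4*z) - (0) = 4*z
  ∂Q/∂x - ∂P/∂y = (0) - (1 - x) = x - 1.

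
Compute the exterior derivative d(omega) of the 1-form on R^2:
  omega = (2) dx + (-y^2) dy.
d(omega) = 0

For a 1-form omega = sum_i f_i dx_i, the exterior derivative is
  d(omega) = sum_{i < j} (∂f_j/∂x_i - ∂f_i/∂x_j) dx_i ∧ dx_j.

Assembling: d(omega) = 0.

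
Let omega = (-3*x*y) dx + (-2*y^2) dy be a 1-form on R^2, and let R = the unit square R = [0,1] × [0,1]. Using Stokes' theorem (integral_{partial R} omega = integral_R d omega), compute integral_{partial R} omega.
integral_(partial R) omega = 3/2

Stokes: integral_partial_R omega = integral_R d omega with d omega = (∂Q/∂x - ∂P/∂y) dx ∧ dy.
  ∂Q/∂x = 0
  ∂P/∂y = -3*x
  integrand = ∂Q/∂x - ∂P/∂y = 3*x.
Integrating over R: integral_0^1 integral_0^1 (3*x) dx dy = 3/2.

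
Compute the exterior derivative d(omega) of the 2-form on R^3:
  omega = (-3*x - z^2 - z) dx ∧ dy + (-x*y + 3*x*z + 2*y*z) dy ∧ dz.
d(omega) = (-y + z - 1) dx ∧ dy ∧ dz

For a 2-form omega = sum_{i<j} g_{ij} dx_i ∧ dx_j, the exterior derivative is
  d(omega) = sum_{i<j} d(g_{ij}) ∧ dx_i ∧ dx_j = sum_{i<j, k} (∂g_{ij}/∂x_k) dx_k ∧ dx_i ∧ dx_j.
Expand each term, using dx_k ∧ dx_i ∧ dx_j = sgn(permutation) dx_{(a)} ∧ dx_{(b)} ∧ dx_{(c)} with (a < b < c) sorted:
  d(-3*x - z^2 - z) includes (∂/∂z)(-3*x - z^2 - z) dz = (-2*z - 1) dz, which multiplied by dx ∧ dy gives (-2*z - 1) dx ∧ dy ∧ dz
  d(-x*y + 3*x*z + 2*y*z) includes (∂/∂x)(-x*y + 3*x*z + 2*y*z) dx = (-y + 3*z) dx, which multiplied by dy ∧ dz gives (-y + 3*z) dx ∧ dy ∧ dz
Collecting like 3-forms: d(omega) = (-y + z - 1) dx ∧ dy ∧ dz.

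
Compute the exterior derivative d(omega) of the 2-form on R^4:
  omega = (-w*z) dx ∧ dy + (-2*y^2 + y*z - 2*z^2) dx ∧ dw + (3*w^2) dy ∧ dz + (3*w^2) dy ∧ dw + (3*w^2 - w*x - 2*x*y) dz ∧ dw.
d(omega) = (-w) dx ∧ dy ∧ dz + (4*y - 2*z) dx ∧ dy ∧ dw + (-w - 3*y + 4*z) dx ∧ dz ∧ dw + (6*w - 2*x) dy ∧ dz ∧ dw

For a 2-form omega = sum_{i<j} g_{ij} dx_i ∧ dx_j, the exterior derivative is
  d(omega) = sum_{i<j} d(g_{ij}) ∧ dx_i ∧ dx_j = sum_{i<j, k} (∂g_{ij}/∂x_k) dx_k ∧ dx_i ∧ dx_j.
Expand each term, using dx_k ∧ dx_i ∧ dx_j = sgn(permutation) dx_{(a)} ∧ dx_{(b)} ∧ dx_{(c)} with (a < b < c) sorted:
  d(-w*z) includes (∂/∂z)(-w*z) dz = (-w) dz, which multiplied by dx ∧ dy gives (-w) dx ∧ dy ∧ dz
  d(-w*z) includes (∂/∂w)(-w*z) dw = (-z) dw, which multiplied by dx ∧ dy gives (-z) dx ∧ dy ∧ dw
  d(-2*y^2 + y*z - 2*z^2) includes (∂/∂y)(-2*y^2 + y*z - 2*z^2) dy = (-4*y + z) dy, which multiplied by dx ∧ dw gives (4*y - z) dx ∧ dy ∧ dw
  d(-2*y^2 + y*z - 2*z^2) includes (∂/∂z)(-2*y^2 + y*z - 2*z^2) dz = (y - 4*z) dz, which multiplied by dx ∧ dw gives (-y + 4*z) dx ∧ dz ∧ dw
  d(3*w^2) includes (∂/∂w)(3*w^2) dw = (6*w) dw, which multiplied by dy ∧ dz gives (6*w) dy ∧ dz ∧ dw
  d(3*w^2 - w*x - 2*x*y) includes (∂/∂x)(3*w^2 - w*x - 2*x*y) dx = (-w - 2*y) dx, which multiplied by dz ∧ dw gives (-w - 2*y) dx ∧ dz ∧ dw
  d(3*w^2 - w*x - 2*x*y) includes (∂/∂y)(3*w^2 - w*x - 2*x*y) dy = (-2*x) dy, which multiplied by dz ∧ dw gives (-2*x) dy ∧ dz ∧ dw
Collecting like 3-forms: d(omega) = (-w) dx ∧ dy ∧ dz + (4*y - 2*z) dx ∧ dy ∧ dw + (-w - 3*y + 4*z) dx ∧ dz ∧ dw + (6*w - 2*x) dy ∧ dz ∧ dw.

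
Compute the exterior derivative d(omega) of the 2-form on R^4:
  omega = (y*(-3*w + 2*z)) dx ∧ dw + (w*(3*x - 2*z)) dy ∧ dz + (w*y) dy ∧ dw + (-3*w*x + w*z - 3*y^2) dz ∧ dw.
d(omega) = (3*w - 2*z) dx ∧ dy ∧ dw + (-3*w - 2*y) dx ∧ dz ∧ dw + (3*w) dx ∧ dy ∧ dz + (3*x - 6*y - 2*z) dy ∧ dz ∧ dw

For a 2-form omega = sum_{i<j} g_{ij} dx_i ∧ dx_j, the exterior derivative is
  d(omega) = sum_{i<j} d(g_{ij}) ∧ dx_i ∧ dx_j = sum_{i<j, k} (∂g_{ij}/∂x_k) dx_k ∧ dx_i ∧ dx_j.
Expand each term, using dx_k ∧ dx_i ∧ dx_j = sgn(permutation) dx_{(a)} ∧ dx_{(b)} ∧ dx_{(c)} with (a < b < c) sorted:
  d(y*(-3*w + 2*z)) includes (∂/∂y)(y*(-3*w + 2*z)) dy = (-3*w + 2*z) dy, which multiplied by dx ∧ dw gives (3*w - 2*z) dx ∧ dy ∧ dw
  d(y*(-3*w + 2*z)) includes (∂/∂z)(y*(-3*w + 2*z)) dz = (2*y) dz, which multiplied by dx ∧ dw gives (-2*y) dx ∧ dz ∧ dw
  d(w*(3*x - 2*z)) includes (∂/∂x)(w*(3*x - 2*z)) dx = (3*w) dx, which multiplied by dy ∧ dz gives (3*w) dx ∧ dy ∧ dz
  d(w*(3*x - 2*z)) includes (∂/∂w)(w*(3*x - 2*z)) dw = (3*x - 2*z) dw, which multiplied by dy ∧ dz gives (3*x - 2*z) dy ∧ dz ∧ dw
  d(-3*w*x + w*z - 3*y^2) includes (∂/∂x)(-3*w*x + w*z - 3*y^2) dx = (-3*w) dx, which multiplied by dz ∧ dw gives (-3*w) dx ∧ dz ∧ dw
  d(-3*w*x + w*z - 3*y^2) includes (∂/∂y)(-3*w*x + w*z - 3*y^2) dy = (-6*y) dy, which multiplied by dz ∧ dw gives (-6*y) dy ∧ dz ∧ dw
Collecting like 3-forms: d(omega) = (3*w - 2*z) dx ∧ dy ∧ dw + (-3*w - 2*y) dx ∧ dz ∧ dw + (3*w) dx ∧ dy ∧ dz + (3*x - 6*y - 2*z) dy ∧ dz ∧ dw.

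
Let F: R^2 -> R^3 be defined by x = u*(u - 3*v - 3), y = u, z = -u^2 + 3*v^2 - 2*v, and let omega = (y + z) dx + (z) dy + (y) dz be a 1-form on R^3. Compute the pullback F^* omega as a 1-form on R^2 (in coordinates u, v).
F^* omega = (-2*u^3 + 3*u^2*v + 2*u^2 + 6*u*v^2 - 7*u*v - 3*u - 9*v^3 + 4*v) du + (u*(3*u^2 - 3*u - 9*v^2 + 12*v - 2)) dv

Using F^*(f dg) = (f ∘ F) d(g ∘ F), substitute each coordinate x_i by F_i(u, v) in f_i, and replace dx_i by d F_i = (∂F_i/∂u) du + (∂F_i/∂v) dv.
  For the x component: f_1(F) = -u^2 + u + 3*v^2 - 2*v; d F_1 = (2*u - 3*v - 3) du + (-3*u) dv
  For the y component: f_2(F) = -u^2 + 3*v^2 - 2*v; d F_2 = (1) du + (0) dv
  For the z component: f_3(F) = u; d F_3 = (-2*u) du + (6*v - 2) dv
Combining and collecting du, dv coefficients:
  coeff of du: -2*u^3 + 3*u^2*v + 2*u^2 + 6*u*v^2 - 7*u*v - 3*u - 9*v^3 + 4*v
  coeff of dv: u*(3*u^2 - 3*u - 9*v^2 + 12*v - 2)
F^* omega = (-2*u^3 + 3*u^2*v + 2*u^2 + 6*u*v^2 - 7*u*v - 3*u - 9*v^3 + 4*v) du + (u*(3*u^2 - 3*u - 9*v^2 + 12*v - 2)) dv.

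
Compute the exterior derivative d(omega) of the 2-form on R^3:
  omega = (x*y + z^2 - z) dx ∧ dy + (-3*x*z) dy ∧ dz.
d(omega) = (-z - 1) dx ∧ dy ∧ dz

For a 2-form omega = sum_{i<j} g_{ij} dx_i ∧ dx_j, the exterior derivative is
  d(omega) = sum_{i<j} d(g_{ij}) ∧ dx_i ∧ dx_j = sum_{i<j, k} (∂g_{ij}/∂x_k) dx_k ∧ dx_i ∧ dx_j.
Expand each term, using dx_k ∧ dx_i ∧ dx_j = sgn(permutation) dx_{(a)} ∧ dx_{(b)} ∧ dx_{(c)} with (a < b < c) sorted:
  d(x*y + z^2 - z) includes (∂/∂z)(x*y + z^2 - z) dz = (2*z - 1) dz, which multiplied by dx ∧ dy gives (2*z - 1) dx ∧ dy ∧ dz
  d(-3*x*z) includes (∂/∂x)(-3*x*z) dx = (-3*z) dx, which multiplied by dy ∧ dz gives (-3*z) dx ∧ dy ∧ dz
Collecting like 3-forms: d(omega) = (-z - 1) dx ∧ dy ∧ dz.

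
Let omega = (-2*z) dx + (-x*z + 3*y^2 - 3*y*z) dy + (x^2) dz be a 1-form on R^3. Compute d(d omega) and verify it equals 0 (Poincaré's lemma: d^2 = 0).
d(d omega) = 0

Step 1: d omega = sum_{i<j} (∂f_j/∂x_i - ∂f_i/∂x_j) dx_i ∧ dx_j:
  coeff of dx ∧ dy: -z
  coeff of dx ∧ dz: 2*x + 2
  coeff of dy ∧ dz: x + 3*y
Step 2: Apply d again to each 2-form coefficient. The only possible 3-form in R^3 is dx ∧ dy ∧ dz, with coefficient
  ∂(coeff of dy∧dz)/∂x - ∂(coeff of dx∧dz)/∂y + ∂(coeff of dx∧dy)/∂z
  = ∂/∂x (x + 3*y) - ∂/∂y (2*x + 2) + ∂/∂z (-z).
Each of these terms simplifies to sums of mixed partials that cancel in pairs. The result is 0 (by equality of mixed partials for smooth functions — Schwarz / Clairaut).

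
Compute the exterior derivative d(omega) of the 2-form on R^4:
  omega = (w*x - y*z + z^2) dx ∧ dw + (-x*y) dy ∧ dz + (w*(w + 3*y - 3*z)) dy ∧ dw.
d(omega) = (z) dx ∧ dy ∧ dw + (y - 2*z) dx ∧ dz ∧ dw + (-y) dx ∧ dy ∧ dz + (3*w) dy ∧ dz ∧ dw

For a 2-form omega = sum_{i<j} g_{ij} dx_i ∧ dx_j, the exterior derivative is
  d(omega) = sum_{i<j} d(g_{ij}) ∧ dx_i ∧ dx_j = sum_{i<j, k} (∂g_{ij}/∂x_k) dx_k ∧ dx_i ∧ dx_j.
Expand each term, using dx_k ∧ dx_i ∧ dx_j = sgn(permutation) dx_{(a)} ∧ dx_{(b)} ∧ dx_{(c)} with (a < b < c) sorted:
  d(w*x - y*z + z^2) includes (∂/∂y)(w*x - y*z + z^2) dy = (-z) dy, which multiplied by dx ∧ dw gives (z) dx ∧ dy ∧ dw
  d(w*x - y*z + z^2) includes (∂/∂z)(w*x - y*z + z^2) dz = (-y + 2*z) dz, which multiplied by dx ∧ dw gives (y - 2*z) dx ∧ dz ∧ dw
  d(-x*y) includes (∂/∂x)(-x*y) dx = (-y) dx, which multiplied by dy ∧ dz gives (-y) dx ∧ dy ∧ dz
  d(w*(w + 3*y - 3*z)) includes (∂/∂z)(w*(w + 3*y - 3*z)) dz = (-3*w) dz, which multiplied by dy ∧ dw gives (3*w) dy ∧ dz ∧ dw
Collecting like 3-forms: d(omega) = (z) dx ∧ dy ∧ dw + (y - 2*z) dx ∧ dz ∧ dw + (-y) dx ∧ dy ∧ dz + (3*w) dy ∧ dz ∧ dw.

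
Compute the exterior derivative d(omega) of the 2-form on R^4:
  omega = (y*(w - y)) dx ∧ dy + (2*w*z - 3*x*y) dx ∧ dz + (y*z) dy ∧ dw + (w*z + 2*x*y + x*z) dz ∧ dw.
d(omega) = (y) dx ∧ dy ∧ dw + (3*x) dx ∧ dy ∧ dz + (2*y + 3*z) dx ∧ dz ∧ dw + (2*x - y) dy ∧ dz ∧ dw

For a 2-form omega = sum_{i<j} g_{ij} dx_i ∧ dx_j, the exterior derivative is
  d(omega) = sum_{i<j} d(g_{ij}) ∧ dx_i ∧ dx_j = sum_{i<j, k} (∂g_{ij}/∂x_k) dx_k ∧ dx_i ∧ dx_j.
Expand each term, using dx_k ∧ dx_i ∧ dx_j = sgn(permutation) dx_{(a)} ∧ dx_{(b)} ∧ dx_{(c)} with (a < b < c) sorted:
  d(y*(w - y)) includes (∂/∂w)(y*(w - y)) dw = (y) dw, which multiplied by dx ∧ dy gives (y) dx ∧ dy ∧ dw
  d(2*w*z - 3*x*y) includes (∂/∂y)(2*w*z - 3*x*y) dy = (-3*x) dy, which multiplied by dx ∧ dz gives (3*x) dx ∧ dy ∧ dz
  d(2*w*z - 3*x*y) includes (∂/∂w)(2*w*z - 3*x*y) dw = (2*z) dw, which multiplied by dx ∧ dz gives (2*z) dx ∧ dz ∧ dw
  d(y*z) includes (∂/∂z)(y*z) dz = (y) dz, which multiplied by dy ∧ dw gives (-y) dy ∧ dz ∧ dw
  d(w*z + 2*x*y + x*z) includes (∂/∂x)(w*z + 2*x*y + x*z) dx = (2*y + z) dx, which multiplied by dz ∧ dw gives (2*y + z) dx ∧ dz ∧ dw
  d(w*z + 2*x*y + x*z) includes (∂/∂y)(w*z + 2*x*y + x*z) dy = (2*x) dy, which multiplied by dz ∧ dw gives (2*x) dy ∧ dz ∧ dw
Collecting like 3-forms: d(omega) = (y) dx ∧ dy ∧ dw + (3*x) dx ∧ dy ∧ dz + (2*y + 3*z) dx ∧ dz ∧ dw + (2*x - y) dy ∧ dz ∧ dw.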